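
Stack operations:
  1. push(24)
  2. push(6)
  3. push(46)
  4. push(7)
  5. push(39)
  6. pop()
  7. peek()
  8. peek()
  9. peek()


push(24) -> [24]
push(6) -> [24, 6]
push(46) -> [24, 6, 46]
push(7) -> [24, 6, 46, 7]
push(39) -> [24, 6, 46, 7, 39]
pop()->39, [24, 6, 46, 7]
peek()->7
peek()->7
peek()->7

Final stack: [24, 6, 46, 7]


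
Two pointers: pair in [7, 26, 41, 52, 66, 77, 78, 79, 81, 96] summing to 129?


lo=0(7)+hi=9(96)=103
lo=1(26)+hi=9(96)=122
lo=2(41)+hi=9(96)=137
lo=2(41)+hi=8(81)=122
lo=3(52)+hi=8(81)=133
lo=3(52)+hi=7(79)=131
lo=3(52)+hi=6(78)=130
lo=3(52)+hi=5(77)=129

Yes: 52+77=129


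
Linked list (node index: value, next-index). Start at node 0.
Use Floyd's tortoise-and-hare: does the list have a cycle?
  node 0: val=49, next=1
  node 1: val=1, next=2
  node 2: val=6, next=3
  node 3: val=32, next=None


Floyd's tortoise (slow, +1) and hare (fast, +2):
  init: slow=0, fast=0
  step 1: slow=1, fast=2
  step 2: fast 2->3->None, no cycle

Cycle: no


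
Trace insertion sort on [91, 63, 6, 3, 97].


Initial: [91, 63, 6, 3, 97]
Insert 63: [63, 91, 6, 3, 97]
Insert 6: [6, 63, 91, 3, 97]
Insert 3: [3, 6, 63, 91, 97]
Insert 97: [3, 6, 63, 91, 97]

Sorted: [3, 6, 63, 91, 97]


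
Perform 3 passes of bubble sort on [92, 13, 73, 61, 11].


Initial: [92, 13, 73, 61, 11]
Pass 1: [13, 73, 61, 11, 92] (4 swaps)
Pass 2: [13, 61, 11, 73, 92] (2 swaps)
Pass 3: [13, 11, 61, 73, 92] (1 swaps)

After 3 passes: [13, 11, 61, 73, 92]


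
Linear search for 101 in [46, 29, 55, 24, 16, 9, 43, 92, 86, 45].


i=0: 46!=101
i=1: 29!=101
i=2: 55!=101
i=3: 24!=101
i=4: 16!=101
i=5: 9!=101
i=6: 43!=101
i=7: 92!=101
i=8: 86!=101
i=9: 45!=101

Not found, 10 comps


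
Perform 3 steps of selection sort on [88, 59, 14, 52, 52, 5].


Initial: [88, 59, 14, 52, 52, 5]
Step 1: min=5 at 5
  Swap: [5, 59, 14, 52, 52, 88]
Step 2: min=14 at 2
  Swap: [5, 14, 59, 52, 52, 88]
Step 3: min=52 at 3
  Swap: [5, 14, 52, 59, 52, 88]

After 3 steps: [5, 14, 52, 59, 52, 88]


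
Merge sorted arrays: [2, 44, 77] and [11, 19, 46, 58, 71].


Take 2 from A
Take 11 from B
Take 19 from B
Take 44 from A
Take 46 from B
Take 58 from B
Take 71 from B

Merged: [2, 11, 19, 44, 46, 58, 71, 77]


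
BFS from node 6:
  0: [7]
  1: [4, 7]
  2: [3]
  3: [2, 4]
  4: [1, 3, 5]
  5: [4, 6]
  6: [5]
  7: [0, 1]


Visit 6, enqueue [5]
Visit 5, enqueue [4]
Visit 4, enqueue [1, 3]
Visit 1, enqueue [7]
Visit 3, enqueue [2]
Visit 7, enqueue [0]
Visit 2, enqueue []
Visit 0, enqueue []

BFS order: [6, 5, 4, 1, 3, 7, 2, 0]


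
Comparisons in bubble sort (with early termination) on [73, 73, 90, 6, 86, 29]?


Algorithm: bubble sort (with early termination)
Input: [73, 73, 90, 6, 86, 29]
Sorted: [6, 29, 73, 73, 86, 90]

15


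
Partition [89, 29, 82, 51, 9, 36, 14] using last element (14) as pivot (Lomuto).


Pivot: 14
  9 <= 14: swap -> [9, 29, 82, 51, 89, 36, 14]
Place pivot at 1: [9, 14, 82, 51, 89, 36, 29]

Partitioned: [9, 14, 82, 51, 89, 36, 29]


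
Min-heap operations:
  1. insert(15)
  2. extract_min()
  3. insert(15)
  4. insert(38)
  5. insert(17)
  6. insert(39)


insert(15) -> [15]
extract_min()->15, []
insert(15) -> [15]
insert(38) -> [15, 38]
insert(17) -> [15, 38, 17]
insert(39) -> [15, 38, 17, 39]

Final heap: [15, 38, 17, 39]


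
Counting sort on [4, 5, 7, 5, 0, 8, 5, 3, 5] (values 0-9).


Input: [4, 5, 7, 5, 0, 8, 5, 3, 5]
Counts: [1, 0, 0, 1, 1, 4, 0, 1, 1, 0]

Sorted: [0, 3, 4, 5, 5, 5, 5, 7, 8]


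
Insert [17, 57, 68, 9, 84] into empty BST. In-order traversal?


Insert 17: root
Insert 57: R from 17
Insert 68: R from 17 -> R from 57
Insert 9: L from 17
Insert 84: R from 17 -> R from 57 -> R from 68

In-order: [9, 17, 57, 68, 84]


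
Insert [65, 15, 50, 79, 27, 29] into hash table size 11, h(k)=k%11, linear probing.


Insert 65: h=10 -> slot 10
Insert 15: h=4 -> slot 4
Insert 50: h=6 -> slot 6
Insert 79: h=2 -> slot 2
Insert 27: h=5 -> slot 5
Insert 29: h=7 -> slot 7

Table: [None, None, 79, None, 15, 27, 50, 29, None, None, 65]


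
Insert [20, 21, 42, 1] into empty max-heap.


Insert 20: [20]
Insert 21: [21, 20]
Insert 42: [42, 20, 21]
Insert 1: [42, 20, 21, 1]

Final heap: [42, 20, 21, 1]


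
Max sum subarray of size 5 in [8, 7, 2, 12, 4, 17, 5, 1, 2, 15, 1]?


[0:5]: 33
[1:6]: 42
[2:7]: 40
[3:8]: 39
[4:9]: 29
[5:10]: 40
[6:11]: 24

Max: 42 at [1:6]


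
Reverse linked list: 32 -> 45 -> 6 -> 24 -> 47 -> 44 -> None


Step 1: curr=32, set curr.next=prev(None) | reversed so far: 32
Step 2: curr=45, set curr.next=prev(32) | reversed so far: 45 -> 32
Step 3: curr=6, set curr.next=prev(45) | reversed so far: 6 -> 45 -> 32
Step 4: curr=24, set curr.next=prev(6) | reversed so far: 24 -> 6 -> 45 -> 32
Step 5: curr=47, set curr.next=prev(24) | reversed so far: 47 -> 24 -> 6 -> 45 -> 32
Step 6: curr=44, set curr.next=prev(47) | reversed so far: 44 -> 47 -> 24 -> 6 -> 45 -> 32

44 -> 47 -> 24 -> 6 -> 45 -> 32 -> None


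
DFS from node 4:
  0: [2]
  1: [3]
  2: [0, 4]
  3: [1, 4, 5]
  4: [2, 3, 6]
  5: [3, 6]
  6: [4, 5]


Visit 4, push [6, 3, 2]
Visit 2, push [0]
Visit 0, push []
Visit 3, push [5, 1]
Visit 1, push []
Visit 5, push [6]
Visit 6, push []

DFS order: [4, 2, 0, 3, 1, 5, 6]


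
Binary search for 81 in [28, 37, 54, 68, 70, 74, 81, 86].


Step 1: lo=0, hi=7, mid=3, val=68
Step 2: lo=4, hi=7, mid=5, val=74
Step 3: lo=6, hi=7, mid=6, val=81

Found at index 6


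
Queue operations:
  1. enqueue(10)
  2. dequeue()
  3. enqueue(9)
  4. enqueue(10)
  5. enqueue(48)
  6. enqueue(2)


enqueue(10) -> [10]
dequeue()->10, []
enqueue(9) -> [9]
enqueue(10) -> [9, 10]
enqueue(48) -> [9, 10, 48]
enqueue(2) -> [9, 10, 48, 2]

Final queue: [9, 10, 48, 2]


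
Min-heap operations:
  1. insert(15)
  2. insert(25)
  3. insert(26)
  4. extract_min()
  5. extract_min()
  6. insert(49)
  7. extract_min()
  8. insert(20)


insert(15) -> [15]
insert(25) -> [15, 25]
insert(26) -> [15, 25, 26]
extract_min()->15, [25, 26]
extract_min()->25, [26]
insert(49) -> [26, 49]
extract_min()->26, [49]
insert(20) -> [20, 49]

Final heap: [20, 49]


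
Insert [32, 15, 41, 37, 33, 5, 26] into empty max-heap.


Insert 32: [32]
Insert 15: [32, 15]
Insert 41: [41, 15, 32]
Insert 37: [41, 37, 32, 15]
Insert 33: [41, 37, 32, 15, 33]
Insert 5: [41, 37, 32, 15, 33, 5]
Insert 26: [41, 37, 32, 15, 33, 5, 26]

Final heap: [41, 37, 32, 15, 33, 5, 26]


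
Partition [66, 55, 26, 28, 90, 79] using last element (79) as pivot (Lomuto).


Pivot: 79
  66 <= 79: advance i (no swap)
  55 <= 79: advance i (no swap)
  26 <= 79: advance i (no swap)
  28 <= 79: advance i (no swap)
Place pivot at 4: [66, 55, 26, 28, 79, 90]

Partitioned: [66, 55, 26, 28, 79, 90]


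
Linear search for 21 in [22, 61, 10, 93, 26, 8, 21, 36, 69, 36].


i=0: 22!=21
i=1: 61!=21
i=2: 10!=21
i=3: 93!=21
i=4: 26!=21
i=5: 8!=21
i=6: 21==21 found!

Found at 6, 7 comps


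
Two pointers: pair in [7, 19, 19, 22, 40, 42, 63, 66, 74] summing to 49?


lo=0(7)+hi=8(74)=81
lo=0(7)+hi=7(66)=73
lo=0(7)+hi=6(63)=70
lo=0(7)+hi=5(42)=49

Yes: 7+42=49


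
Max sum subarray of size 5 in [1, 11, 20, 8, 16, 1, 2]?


[0:5]: 56
[1:6]: 56
[2:7]: 47

Max: 56 at [0:5]


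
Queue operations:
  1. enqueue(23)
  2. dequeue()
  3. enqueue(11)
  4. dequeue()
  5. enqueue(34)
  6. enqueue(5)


enqueue(23) -> [23]
dequeue()->23, []
enqueue(11) -> [11]
dequeue()->11, []
enqueue(34) -> [34]
enqueue(5) -> [34, 5]

Final queue: [34, 5]


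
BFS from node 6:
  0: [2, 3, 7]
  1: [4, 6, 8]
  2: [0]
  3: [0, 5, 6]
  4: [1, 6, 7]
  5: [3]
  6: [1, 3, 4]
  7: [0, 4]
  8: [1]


Visit 6, enqueue [1, 3, 4]
Visit 1, enqueue [8]
Visit 3, enqueue [0, 5]
Visit 4, enqueue [7]
Visit 8, enqueue []
Visit 0, enqueue [2]
Visit 5, enqueue []
Visit 7, enqueue []
Visit 2, enqueue []

BFS order: [6, 1, 3, 4, 8, 0, 5, 7, 2]


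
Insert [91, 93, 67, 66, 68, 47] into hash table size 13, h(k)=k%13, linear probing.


Insert 91: h=0 -> slot 0
Insert 93: h=2 -> slot 2
Insert 67: h=2, 1 probes -> slot 3
Insert 66: h=1 -> slot 1
Insert 68: h=3, 1 probes -> slot 4
Insert 47: h=8 -> slot 8

Table: [91, 66, 93, 67, 68, None, None, None, 47, None, None, None, None]


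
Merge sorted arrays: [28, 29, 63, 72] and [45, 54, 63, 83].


Take 28 from A
Take 29 from A
Take 45 from B
Take 54 from B
Take 63 from A
Take 63 from B
Take 72 from A

Merged: [28, 29, 45, 54, 63, 63, 72, 83]


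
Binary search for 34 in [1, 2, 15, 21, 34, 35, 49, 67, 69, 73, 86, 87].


Step 1: lo=0, hi=11, mid=5, val=35
Step 2: lo=0, hi=4, mid=2, val=15
Step 3: lo=3, hi=4, mid=3, val=21
Step 4: lo=4, hi=4, mid=4, val=34

Found at index 4


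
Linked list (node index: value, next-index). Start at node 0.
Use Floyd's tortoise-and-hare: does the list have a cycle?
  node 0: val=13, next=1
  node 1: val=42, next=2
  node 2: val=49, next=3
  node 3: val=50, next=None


Floyd's tortoise (slow, +1) and hare (fast, +2):
  init: slow=0, fast=0
  step 1: slow=1, fast=2
  step 2: fast 2->3->None, no cycle

Cycle: no


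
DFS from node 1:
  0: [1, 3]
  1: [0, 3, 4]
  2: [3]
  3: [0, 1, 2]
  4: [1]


Visit 1, push [4, 3, 0]
Visit 0, push [3]
Visit 3, push [2]
Visit 2, push []
Visit 4, push []

DFS order: [1, 0, 3, 2, 4]


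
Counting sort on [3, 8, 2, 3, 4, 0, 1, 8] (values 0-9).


Input: [3, 8, 2, 3, 4, 0, 1, 8]
Counts: [1, 1, 1, 2, 1, 0, 0, 0, 2, 0]

Sorted: [0, 1, 2, 3, 3, 4, 8, 8]


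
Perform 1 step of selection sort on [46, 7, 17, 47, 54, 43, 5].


Initial: [46, 7, 17, 47, 54, 43, 5]
Step 1: min=5 at 6
  Swap: [5, 7, 17, 47, 54, 43, 46]

After 1 step: [5, 7, 17, 47, 54, 43, 46]


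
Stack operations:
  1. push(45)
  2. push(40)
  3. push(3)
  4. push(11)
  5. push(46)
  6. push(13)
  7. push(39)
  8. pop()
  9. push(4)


push(45) -> [45]
push(40) -> [45, 40]
push(3) -> [45, 40, 3]
push(11) -> [45, 40, 3, 11]
push(46) -> [45, 40, 3, 11, 46]
push(13) -> [45, 40, 3, 11, 46, 13]
push(39) -> [45, 40, 3, 11, 46, 13, 39]
pop()->39, [45, 40, 3, 11, 46, 13]
push(4) -> [45, 40, 3, 11, 46, 13, 4]

Final stack: [45, 40, 3, 11, 46, 13, 4]


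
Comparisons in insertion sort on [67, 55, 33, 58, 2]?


Algorithm: insertion sort
Input: [67, 55, 33, 58, 2]
Sorted: [2, 33, 55, 58, 67]

9


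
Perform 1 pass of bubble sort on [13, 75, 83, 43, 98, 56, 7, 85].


Initial: [13, 75, 83, 43, 98, 56, 7, 85]
Pass 1: [13, 75, 43, 83, 56, 7, 85, 98] (4 swaps)

After 1 pass: [13, 75, 43, 83, 56, 7, 85, 98]


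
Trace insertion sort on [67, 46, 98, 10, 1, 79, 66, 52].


Initial: [67, 46, 98, 10, 1, 79, 66, 52]
Insert 46: [46, 67, 98, 10, 1, 79, 66, 52]
Insert 98: [46, 67, 98, 10, 1, 79, 66, 52]
Insert 10: [10, 46, 67, 98, 1, 79, 66, 52]
Insert 1: [1, 10, 46, 67, 98, 79, 66, 52]
Insert 79: [1, 10, 46, 67, 79, 98, 66, 52]
Insert 66: [1, 10, 46, 66, 67, 79, 98, 52]
Insert 52: [1, 10, 46, 52, 66, 67, 79, 98]

Sorted: [1, 10, 46, 52, 66, 67, 79, 98]


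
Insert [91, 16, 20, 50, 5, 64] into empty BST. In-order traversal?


Insert 91: root
Insert 16: L from 91
Insert 20: L from 91 -> R from 16
Insert 50: L from 91 -> R from 16 -> R from 20
Insert 5: L from 91 -> L from 16
Insert 64: L from 91 -> R from 16 -> R from 20 -> R from 50

In-order: [5, 16, 20, 50, 64, 91]


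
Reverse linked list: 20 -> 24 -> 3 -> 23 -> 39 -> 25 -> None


Step 1: curr=20, set curr.next=prev(None) | reversed so far: 20
Step 2: curr=24, set curr.next=prev(20) | reversed so far: 24 -> 20
Step 3: curr=3, set curr.next=prev(24) | reversed so far: 3 -> 24 -> 20
Step 4: curr=23, set curr.next=prev(3) | reversed so far: 23 -> 3 -> 24 -> 20
Step 5: curr=39, set curr.next=prev(23) | reversed so far: 39 -> 23 -> 3 -> 24 -> 20
Step 6: curr=25, set curr.next=prev(39) | reversed so far: 25 -> 39 -> 23 -> 3 -> 24 -> 20

25 -> 39 -> 23 -> 3 -> 24 -> 20 -> None


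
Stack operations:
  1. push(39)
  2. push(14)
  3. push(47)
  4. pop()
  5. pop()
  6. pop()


push(39) -> [39]
push(14) -> [39, 14]
push(47) -> [39, 14, 47]
pop()->47, [39, 14]
pop()->14, [39]
pop()->39, []

Final stack: []


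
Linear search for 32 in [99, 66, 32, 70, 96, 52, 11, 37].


i=0: 99!=32
i=1: 66!=32
i=2: 32==32 found!

Found at 2, 3 comps


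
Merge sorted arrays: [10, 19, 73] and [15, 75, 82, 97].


Take 10 from A
Take 15 from B
Take 19 from A
Take 73 from A

Merged: [10, 15, 19, 73, 75, 82, 97]


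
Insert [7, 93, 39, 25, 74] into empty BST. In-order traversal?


Insert 7: root
Insert 93: R from 7
Insert 39: R from 7 -> L from 93
Insert 25: R from 7 -> L from 93 -> L from 39
Insert 74: R from 7 -> L from 93 -> R from 39

In-order: [7, 25, 39, 74, 93]


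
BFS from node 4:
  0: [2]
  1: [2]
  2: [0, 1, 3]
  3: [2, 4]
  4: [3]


Visit 4, enqueue [3]
Visit 3, enqueue [2]
Visit 2, enqueue [0, 1]
Visit 0, enqueue []
Visit 1, enqueue []

BFS order: [4, 3, 2, 0, 1]


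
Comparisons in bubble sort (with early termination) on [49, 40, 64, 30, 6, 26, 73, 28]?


Algorithm: bubble sort (with early termination)
Input: [49, 40, 64, 30, 6, 26, 73, 28]
Sorted: [6, 26, 28, 30, 40, 49, 64, 73]

27


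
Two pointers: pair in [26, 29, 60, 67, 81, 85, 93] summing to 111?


lo=0(26)+hi=6(93)=119
lo=0(26)+hi=5(85)=111

Yes: 26+85=111


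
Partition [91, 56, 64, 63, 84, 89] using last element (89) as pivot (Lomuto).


Pivot: 89
  56 <= 89: swap -> [56, 91, 64, 63, 84, 89]
  64 <= 89: swap -> [56, 64, 91, 63, 84, 89]
  63 <= 89: swap -> [56, 64, 63, 91, 84, 89]
  84 <= 89: swap -> [56, 64, 63, 84, 91, 89]
Place pivot at 4: [56, 64, 63, 84, 89, 91]

Partitioned: [56, 64, 63, 84, 89, 91]


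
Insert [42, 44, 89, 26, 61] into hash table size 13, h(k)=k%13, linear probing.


Insert 42: h=3 -> slot 3
Insert 44: h=5 -> slot 5
Insert 89: h=11 -> slot 11
Insert 26: h=0 -> slot 0
Insert 61: h=9 -> slot 9

Table: [26, None, None, 42, None, 44, None, None, None, 61, None, 89, None]


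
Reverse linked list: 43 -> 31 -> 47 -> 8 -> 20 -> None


Step 1: curr=43, set curr.next=prev(None) | reversed so far: 43
Step 2: curr=31, set curr.next=prev(43) | reversed so far: 31 -> 43
Step 3: curr=47, set curr.next=prev(31) | reversed so far: 47 -> 31 -> 43
Step 4: curr=8, set curr.next=prev(47) | reversed so far: 8 -> 47 -> 31 -> 43
Step 5: curr=20, set curr.next=prev(8) | reversed so far: 20 -> 8 -> 47 -> 31 -> 43

20 -> 8 -> 47 -> 31 -> 43 -> None


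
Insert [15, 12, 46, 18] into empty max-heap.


Insert 15: [15]
Insert 12: [15, 12]
Insert 46: [46, 12, 15]
Insert 18: [46, 18, 15, 12]

Final heap: [46, 18, 15, 12]


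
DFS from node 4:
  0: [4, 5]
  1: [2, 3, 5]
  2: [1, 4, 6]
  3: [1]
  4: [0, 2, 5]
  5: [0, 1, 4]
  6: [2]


Visit 4, push [5, 2, 0]
Visit 0, push [5]
Visit 5, push [1]
Visit 1, push [3, 2]
Visit 2, push [6]
Visit 6, push []
Visit 3, push []

DFS order: [4, 0, 5, 1, 2, 6, 3]


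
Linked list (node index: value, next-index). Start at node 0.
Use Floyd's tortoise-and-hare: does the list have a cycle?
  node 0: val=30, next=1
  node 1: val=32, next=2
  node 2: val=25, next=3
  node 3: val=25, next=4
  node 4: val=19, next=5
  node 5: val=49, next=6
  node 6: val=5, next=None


Floyd's tortoise (slow, +1) and hare (fast, +2):
  init: slow=0, fast=0
  step 1: slow=1, fast=2
  step 2: slow=2, fast=4
  step 3: slow=3, fast=6
  step 4: fast -> None, no cycle

Cycle: no


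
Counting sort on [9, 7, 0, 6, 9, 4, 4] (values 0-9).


Input: [9, 7, 0, 6, 9, 4, 4]
Counts: [1, 0, 0, 0, 2, 0, 1, 1, 0, 2]

Sorted: [0, 4, 4, 6, 7, 9, 9]


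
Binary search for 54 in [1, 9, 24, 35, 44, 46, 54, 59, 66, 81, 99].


Step 1: lo=0, hi=10, mid=5, val=46
Step 2: lo=6, hi=10, mid=8, val=66
Step 3: lo=6, hi=7, mid=6, val=54

Found at index 6


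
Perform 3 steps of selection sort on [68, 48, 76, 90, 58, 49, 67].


Initial: [68, 48, 76, 90, 58, 49, 67]
Step 1: min=48 at 1
  Swap: [48, 68, 76, 90, 58, 49, 67]
Step 2: min=49 at 5
  Swap: [48, 49, 76, 90, 58, 68, 67]
Step 3: min=58 at 4
  Swap: [48, 49, 58, 90, 76, 68, 67]

After 3 steps: [48, 49, 58, 90, 76, 68, 67]


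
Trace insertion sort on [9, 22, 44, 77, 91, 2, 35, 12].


Initial: [9, 22, 44, 77, 91, 2, 35, 12]
Insert 22: [9, 22, 44, 77, 91, 2, 35, 12]
Insert 44: [9, 22, 44, 77, 91, 2, 35, 12]
Insert 77: [9, 22, 44, 77, 91, 2, 35, 12]
Insert 91: [9, 22, 44, 77, 91, 2, 35, 12]
Insert 2: [2, 9, 22, 44, 77, 91, 35, 12]
Insert 35: [2, 9, 22, 35, 44, 77, 91, 12]
Insert 12: [2, 9, 12, 22, 35, 44, 77, 91]

Sorted: [2, 9, 12, 22, 35, 44, 77, 91]


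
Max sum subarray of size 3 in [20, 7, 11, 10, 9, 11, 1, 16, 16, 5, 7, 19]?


[0:3]: 38
[1:4]: 28
[2:5]: 30
[3:6]: 30
[4:7]: 21
[5:8]: 28
[6:9]: 33
[7:10]: 37
[8:11]: 28
[9:12]: 31

Max: 38 at [0:3]


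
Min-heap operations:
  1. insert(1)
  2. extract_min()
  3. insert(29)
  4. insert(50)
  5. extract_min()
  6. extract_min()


insert(1) -> [1]
extract_min()->1, []
insert(29) -> [29]
insert(50) -> [29, 50]
extract_min()->29, [50]
extract_min()->50, []

Final heap: []


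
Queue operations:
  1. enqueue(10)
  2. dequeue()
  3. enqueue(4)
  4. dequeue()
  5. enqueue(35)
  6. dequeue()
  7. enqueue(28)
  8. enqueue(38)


enqueue(10) -> [10]
dequeue()->10, []
enqueue(4) -> [4]
dequeue()->4, []
enqueue(35) -> [35]
dequeue()->35, []
enqueue(28) -> [28]
enqueue(38) -> [28, 38]

Final queue: [28, 38]


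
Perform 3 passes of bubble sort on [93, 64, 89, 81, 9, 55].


Initial: [93, 64, 89, 81, 9, 55]
Pass 1: [64, 89, 81, 9, 55, 93] (5 swaps)
Pass 2: [64, 81, 9, 55, 89, 93] (3 swaps)
Pass 3: [64, 9, 55, 81, 89, 93] (2 swaps)

After 3 passes: [64, 9, 55, 81, 89, 93]


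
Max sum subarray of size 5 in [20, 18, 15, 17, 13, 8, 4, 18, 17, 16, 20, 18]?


[0:5]: 83
[1:6]: 71
[2:7]: 57
[3:8]: 60
[4:9]: 60
[5:10]: 63
[6:11]: 75
[7:12]: 89

Max: 89 at [7:12]


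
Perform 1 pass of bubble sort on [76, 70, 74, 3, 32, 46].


Initial: [76, 70, 74, 3, 32, 46]
Pass 1: [70, 74, 3, 32, 46, 76] (5 swaps)

After 1 pass: [70, 74, 3, 32, 46, 76]


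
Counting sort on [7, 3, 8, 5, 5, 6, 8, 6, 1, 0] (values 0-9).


Input: [7, 3, 8, 5, 5, 6, 8, 6, 1, 0]
Counts: [1, 1, 0, 1, 0, 2, 2, 1, 2, 0]

Sorted: [0, 1, 3, 5, 5, 6, 6, 7, 8, 8]


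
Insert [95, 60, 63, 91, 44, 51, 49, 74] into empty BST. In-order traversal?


Insert 95: root
Insert 60: L from 95
Insert 63: L from 95 -> R from 60
Insert 91: L from 95 -> R from 60 -> R from 63
Insert 44: L from 95 -> L from 60
Insert 51: L from 95 -> L from 60 -> R from 44
Insert 49: L from 95 -> L from 60 -> R from 44 -> L from 51
Insert 74: L from 95 -> R from 60 -> R from 63 -> L from 91

In-order: [44, 49, 51, 60, 63, 74, 91, 95]


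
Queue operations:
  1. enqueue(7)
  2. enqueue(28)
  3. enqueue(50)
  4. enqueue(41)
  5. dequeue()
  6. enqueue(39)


enqueue(7) -> [7]
enqueue(28) -> [7, 28]
enqueue(50) -> [7, 28, 50]
enqueue(41) -> [7, 28, 50, 41]
dequeue()->7, [28, 50, 41]
enqueue(39) -> [28, 50, 41, 39]

Final queue: [28, 50, 41, 39]


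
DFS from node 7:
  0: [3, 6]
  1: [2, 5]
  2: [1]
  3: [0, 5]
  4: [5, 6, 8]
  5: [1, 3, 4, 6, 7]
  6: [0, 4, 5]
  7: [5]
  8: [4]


Visit 7, push [5]
Visit 5, push [6, 4, 3, 1]
Visit 1, push [2]
Visit 2, push []
Visit 3, push [0]
Visit 0, push [6]
Visit 6, push [4]
Visit 4, push [8]
Visit 8, push []

DFS order: [7, 5, 1, 2, 3, 0, 6, 4, 8]


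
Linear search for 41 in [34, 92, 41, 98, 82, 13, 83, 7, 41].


i=0: 34!=41
i=1: 92!=41
i=2: 41==41 found!

Found at 2, 3 comps


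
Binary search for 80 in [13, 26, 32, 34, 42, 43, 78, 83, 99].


Step 1: lo=0, hi=8, mid=4, val=42
Step 2: lo=5, hi=8, mid=6, val=78
Step 3: lo=7, hi=8, mid=7, val=83

Not found


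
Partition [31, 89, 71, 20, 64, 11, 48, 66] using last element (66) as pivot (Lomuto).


Pivot: 66
  31 <= 66: advance i (no swap)
  20 <= 66: swap -> [31, 20, 71, 89, 64, 11, 48, 66]
  64 <= 66: swap -> [31, 20, 64, 89, 71, 11, 48, 66]
  11 <= 66: swap -> [31, 20, 64, 11, 71, 89, 48, 66]
  48 <= 66: swap -> [31, 20, 64, 11, 48, 89, 71, 66]
Place pivot at 5: [31, 20, 64, 11, 48, 66, 71, 89]

Partitioned: [31, 20, 64, 11, 48, 66, 71, 89]


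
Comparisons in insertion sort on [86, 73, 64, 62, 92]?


Algorithm: insertion sort
Input: [86, 73, 64, 62, 92]
Sorted: [62, 64, 73, 86, 92]

7


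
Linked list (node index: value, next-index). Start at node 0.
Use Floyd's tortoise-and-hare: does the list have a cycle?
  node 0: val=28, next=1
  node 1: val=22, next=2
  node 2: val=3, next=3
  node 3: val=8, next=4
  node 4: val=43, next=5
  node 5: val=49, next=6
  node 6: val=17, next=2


Floyd's tortoise (slow, +1) and hare (fast, +2):
  init: slow=0, fast=0
  step 1: slow=1, fast=2
  step 2: slow=2, fast=4
  step 3: slow=3, fast=6
  step 4: slow=4, fast=3
  step 5: slow=5, fast=5
  slow == fast at node 5: cycle detected

Cycle: yes


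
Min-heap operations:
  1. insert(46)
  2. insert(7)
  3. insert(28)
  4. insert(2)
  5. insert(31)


insert(46) -> [46]
insert(7) -> [7, 46]
insert(28) -> [7, 46, 28]
insert(2) -> [2, 7, 28, 46]
insert(31) -> [2, 7, 28, 46, 31]

Final heap: [2, 7, 28, 46, 31]


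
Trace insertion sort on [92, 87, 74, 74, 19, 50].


Initial: [92, 87, 74, 74, 19, 50]
Insert 87: [87, 92, 74, 74, 19, 50]
Insert 74: [74, 87, 92, 74, 19, 50]
Insert 74: [74, 74, 87, 92, 19, 50]
Insert 19: [19, 74, 74, 87, 92, 50]
Insert 50: [19, 50, 74, 74, 87, 92]

Sorted: [19, 50, 74, 74, 87, 92]


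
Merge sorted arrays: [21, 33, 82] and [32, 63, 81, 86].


Take 21 from A
Take 32 from B
Take 33 from A
Take 63 from B
Take 81 from B
Take 82 from A

Merged: [21, 32, 33, 63, 81, 82, 86]


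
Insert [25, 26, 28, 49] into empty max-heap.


Insert 25: [25]
Insert 26: [26, 25]
Insert 28: [28, 25, 26]
Insert 49: [49, 28, 26, 25]

Final heap: [49, 28, 26, 25]


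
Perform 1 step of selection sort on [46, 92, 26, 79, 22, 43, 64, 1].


Initial: [46, 92, 26, 79, 22, 43, 64, 1]
Step 1: min=1 at 7
  Swap: [1, 92, 26, 79, 22, 43, 64, 46]

After 1 step: [1, 92, 26, 79, 22, 43, 64, 46]


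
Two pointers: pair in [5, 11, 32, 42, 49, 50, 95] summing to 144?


lo=0(5)+hi=6(95)=100
lo=1(11)+hi=6(95)=106
lo=2(32)+hi=6(95)=127
lo=3(42)+hi=6(95)=137
lo=4(49)+hi=6(95)=144

Yes: 49+95=144


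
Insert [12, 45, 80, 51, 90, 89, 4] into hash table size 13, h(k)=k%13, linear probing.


Insert 12: h=12 -> slot 12
Insert 45: h=6 -> slot 6
Insert 80: h=2 -> slot 2
Insert 51: h=12, 1 probes -> slot 0
Insert 90: h=12, 2 probes -> slot 1
Insert 89: h=11 -> slot 11
Insert 4: h=4 -> slot 4

Table: [51, 90, 80, None, 4, None, 45, None, None, None, None, 89, 12]


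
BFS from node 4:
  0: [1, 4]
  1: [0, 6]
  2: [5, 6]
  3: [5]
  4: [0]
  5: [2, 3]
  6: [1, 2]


Visit 4, enqueue [0]
Visit 0, enqueue [1]
Visit 1, enqueue [6]
Visit 6, enqueue [2]
Visit 2, enqueue [5]
Visit 5, enqueue [3]
Visit 3, enqueue []

BFS order: [4, 0, 1, 6, 2, 5, 3]


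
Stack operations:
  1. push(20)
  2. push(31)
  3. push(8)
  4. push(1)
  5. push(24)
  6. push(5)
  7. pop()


push(20) -> [20]
push(31) -> [20, 31]
push(8) -> [20, 31, 8]
push(1) -> [20, 31, 8, 1]
push(24) -> [20, 31, 8, 1, 24]
push(5) -> [20, 31, 8, 1, 24, 5]
pop()->5, [20, 31, 8, 1, 24]

Final stack: [20, 31, 8, 1, 24]


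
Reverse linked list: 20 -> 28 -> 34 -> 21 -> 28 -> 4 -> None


Step 1: curr=20, set curr.next=prev(None) | reversed so far: 20
Step 2: curr=28, set curr.next=prev(20) | reversed so far: 28 -> 20
Step 3: curr=34, set curr.next=prev(28) | reversed so far: 34 -> 28 -> 20
Step 4: curr=21, set curr.next=prev(34) | reversed so far: 21 -> 34 -> 28 -> 20
Step 5: curr=28, set curr.next=prev(21) | reversed so far: 28 -> 21 -> 34 -> 28 -> 20
Step 6: curr=4, set curr.next=prev(28) | reversed so far: 4 -> 28 -> 21 -> 34 -> 28 -> 20

4 -> 28 -> 21 -> 34 -> 28 -> 20 -> None


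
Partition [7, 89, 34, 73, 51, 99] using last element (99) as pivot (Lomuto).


Pivot: 99
  7 <= 99: advance i (no swap)
  89 <= 99: advance i (no swap)
  34 <= 99: advance i (no swap)
  73 <= 99: advance i (no swap)
  51 <= 99: advance i (no swap)
Place pivot at 5: [7, 89, 34, 73, 51, 99]

Partitioned: [7, 89, 34, 73, 51, 99]


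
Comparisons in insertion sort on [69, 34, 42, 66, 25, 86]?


Algorithm: insertion sort
Input: [69, 34, 42, 66, 25, 86]
Sorted: [25, 34, 42, 66, 69, 86]

10


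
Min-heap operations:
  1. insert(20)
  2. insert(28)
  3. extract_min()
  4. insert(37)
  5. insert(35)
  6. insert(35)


insert(20) -> [20]
insert(28) -> [20, 28]
extract_min()->20, [28]
insert(37) -> [28, 37]
insert(35) -> [28, 37, 35]
insert(35) -> [28, 35, 35, 37]

Final heap: [28, 35, 35, 37]


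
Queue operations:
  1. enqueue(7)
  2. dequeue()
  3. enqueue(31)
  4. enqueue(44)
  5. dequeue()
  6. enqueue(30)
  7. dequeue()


enqueue(7) -> [7]
dequeue()->7, []
enqueue(31) -> [31]
enqueue(44) -> [31, 44]
dequeue()->31, [44]
enqueue(30) -> [44, 30]
dequeue()->44, [30]

Final queue: [30]


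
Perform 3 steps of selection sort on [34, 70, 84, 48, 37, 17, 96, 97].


Initial: [34, 70, 84, 48, 37, 17, 96, 97]
Step 1: min=17 at 5
  Swap: [17, 70, 84, 48, 37, 34, 96, 97]
Step 2: min=34 at 5
  Swap: [17, 34, 84, 48, 37, 70, 96, 97]
Step 3: min=37 at 4
  Swap: [17, 34, 37, 48, 84, 70, 96, 97]

After 3 steps: [17, 34, 37, 48, 84, 70, 96, 97]


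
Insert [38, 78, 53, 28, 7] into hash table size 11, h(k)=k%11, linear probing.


Insert 38: h=5 -> slot 5
Insert 78: h=1 -> slot 1
Insert 53: h=9 -> slot 9
Insert 28: h=6 -> slot 6
Insert 7: h=7 -> slot 7

Table: [None, 78, None, None, None, 38, 28, 7, None, 53, None]


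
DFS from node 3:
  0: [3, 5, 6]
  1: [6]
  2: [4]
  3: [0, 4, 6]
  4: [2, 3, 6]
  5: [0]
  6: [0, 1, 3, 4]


Visit 3, push [6, 4, 0]
Visit 0, push [6, 5]
Visit 5, push []
Visit 6, push [4, 1]
Visit 1, push []
Visit 4, push [2]
Visit 2, push []

DFS order: [3, 0, 5, 6, 1, 4, 2]


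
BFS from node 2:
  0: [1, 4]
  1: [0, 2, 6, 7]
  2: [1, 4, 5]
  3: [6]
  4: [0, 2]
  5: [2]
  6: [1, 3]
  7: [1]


Visit 2, enqueue [1, 4, 5]
Visit 1, enqueue [0, 6, 7]
Visit 4, enqueue []
Visit 5, enqueue []
Visit 0, enqueue []
Visit 6, enqueue [3]
Visit 7, enqueue []
Visit 3, enqueue []

BFS order: [2, 1, 4, 5, 0, 6, 7, 3]


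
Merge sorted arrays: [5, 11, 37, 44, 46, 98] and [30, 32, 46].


Take 5 from A
Take 11 from A
Take 30 from B
Take 32 from B
Take 37 from A
Take 44 from A
Take 46 from A
Take 46 from B

Merged: [5, 11, 30, 32, 37, 44, 46, 46, 98]


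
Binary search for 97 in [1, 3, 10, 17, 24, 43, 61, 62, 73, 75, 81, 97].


Step 1: lo=0, hi=11, mid=5, val=43
Step 2: lo=6, hi=11, mid=8, val=73
Step 3: lo=9, hi=11, mid=10, val=81
Step 4: lo=11, hi=11, mid=11, val=97

Found at index 11


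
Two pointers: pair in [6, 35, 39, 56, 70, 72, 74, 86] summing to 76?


lo=0(6)+hi=7(86)=92
lo=0(6)+hi=6(74)=80
lo=0(6)+hi=5(72)=78
lo=0(6)+hi=4(70)=76

Yes: 6+70=76


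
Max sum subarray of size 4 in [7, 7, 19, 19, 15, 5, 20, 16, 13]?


[0:4]: 52
[1:5]: 60
[2:6]: 58
[3:7]: 59
[4:8]: 56
[5:9]: 54

Max: 60 at [1:5]


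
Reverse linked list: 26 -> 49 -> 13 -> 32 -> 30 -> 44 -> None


Step 1: curr=26, set curr.next=prev(None) | reversed so far: 26
Step 2: curr=49, set curr.next=prev(26) | reversed so far: 49 -> 26
Step 3: curr=13, set curr.next=prev(49) | reversed so far: 13 -> 49 -> 26
Step 4: curr=32, set curr.next=prev(13) | reversed so far: 32 -> 13 -> 49 -> 26
Step 5: curr=30, set curr.next=prev(32) | reversed so far: 30 -> 32 -> 13 -> 49 -> 26
Step 6: curr=44, set curr.next=prev(30) | reversed so far: 44 -> 30 -> 32 -> 13 -> 49 -> 26

44 -> 30 -> 32 -> 13 -> 49 -> 26 -> None


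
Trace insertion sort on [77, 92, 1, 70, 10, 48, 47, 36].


Initial: [77, 92, 1, 70, 10, 48, 47, 36]
Insert 92: [77, 92, 1, 70, 10, 48, 47, 36]
Insert 1: [1, 77, 92, 70, 10, 48, 47, 36]
Insert 70: [1, 70, 77, 92, 10, 48, 47, 36]
Insert 10: [1, 10, 70, 77, 92, 48, 47, 36]
Insert 48: [1, 10, 48, 70, 77, 92, 47, 36]
Insert 47: [1, 10, 47, 48, 70, 77, 92, 36]
Insert 36: [1, 10, 36, 47, 48, 70, 77, 92]

Sorted: [1, 10, 36, 47, 48, 70, 77, 92]


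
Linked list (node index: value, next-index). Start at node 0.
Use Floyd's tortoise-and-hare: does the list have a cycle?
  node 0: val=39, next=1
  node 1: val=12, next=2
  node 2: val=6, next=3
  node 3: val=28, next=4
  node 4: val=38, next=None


Floyd's tortoise (slow, +1) and hare (fast, +2):
  init: slow=0, fast=0
  step 1: slow=1, fast=2
  step 2: slow=2, fast=4
  step 3: fast -> None, no cycle

Cycle: no


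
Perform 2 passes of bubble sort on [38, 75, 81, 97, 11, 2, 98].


Initial: [38, 75, 81, 97, 11, 2, 98]
Pass 1: [38, 75, 81, 11, 2, 97, 98] (2 swaps)
Pass 2: [38, 75, 11, 2, 81, 97, 98] (2 swaps)

After 2 passes: [38, 75, 11, 2, 81, 97, 98]


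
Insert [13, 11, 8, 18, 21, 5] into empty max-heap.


Insert 13: [13]
Insert 11: [13, 11]
Insert 8: [13, 11, 8]
Insert 18: [18, 13, 8, 11]
Insert 21: [21, 18, 8, 11, 13]
Insert 5: [21, 18, 8, 11, 13, 5]

Final heap: [21, 18, 8, 11, 13, 5]


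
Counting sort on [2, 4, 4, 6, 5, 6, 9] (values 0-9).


Input: [2, 4, 4, 6, 5, 6, 9]
Counts: [0, 0, 1, 0, 2, 1, 2, 0, 0, 1]

Sorted: [2, 4, 4, 5, 6, 6, 9]


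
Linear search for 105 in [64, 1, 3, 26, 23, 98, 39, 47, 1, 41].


i=0: 64!=105
i=1: 1!=105
i=2: 3!=105
i=3: 26!=105
i=4: 23!=105
i=5: 98!=105
i=6: 39!=105
i=7: 47!=105
i=8: 1!=105
i=9: 41!=105

Not found, 10 comps


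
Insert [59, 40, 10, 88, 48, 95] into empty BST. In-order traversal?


Insert 59: root
Insert 40: L from 59
Insert 10: L from 59 -> L from 40
Insert 88: R from 59
Insert 48: L from 59 -> R from 40
Insert 95: R from 59 -> R from 88

In-order: [10, 40, 48, 59, 88, 95]


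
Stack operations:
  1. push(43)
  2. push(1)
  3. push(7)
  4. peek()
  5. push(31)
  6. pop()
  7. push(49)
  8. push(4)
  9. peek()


push(43) -> [43]
push(1) -> [43, 1]
push(7) -> [43, 1, 7]
peek()->7
push(31) -> [43, 1, 7, 31]
pop()->31, [43, 1, 7]
push(49) -> [43, 1, 7, 49]
push(4) -> [43, 1, 7, 49, 4]
peek()->4

Final stack: [43, 1, 7, 49, 4]


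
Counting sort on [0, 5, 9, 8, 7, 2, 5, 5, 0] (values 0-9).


Input: [0, 5, 9, 8, 7, 2, 5, 5, 0]
Counts: [2, 0, 1, 0, 0, 3, 0, 1, 1, 1]

Sorted: [0, 0, 2, 5, 5, 5, 7, 8, 9]


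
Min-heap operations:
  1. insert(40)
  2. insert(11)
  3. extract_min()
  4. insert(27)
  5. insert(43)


insert(40) -> [40]
insert(11) -> [11, 40]
extract_min()->11, [40]
insert(27) -> [27, 40]
insert(43) -> [27, 40, 43]

Final heap: [27, 40, 43]


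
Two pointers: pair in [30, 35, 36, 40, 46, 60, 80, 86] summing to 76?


lo=0(30)+hi=7(86)=116
lo=0(30)+hi=6(80)=110
lo=0(30)+hi=5(60)=90
lo=0(30)+hi=4(46)=76

Yes: 30+46=76


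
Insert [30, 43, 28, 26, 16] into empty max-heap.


Insert 30: [30]
Insert 43: [43, 30]
Insert 28: [43, 30, 28]
Insert 26: [43, 30, 28, 26]
Insert 16: [43, 30, 28, 26, 16]

Final heap: [43, 30, 28, 26, 16]


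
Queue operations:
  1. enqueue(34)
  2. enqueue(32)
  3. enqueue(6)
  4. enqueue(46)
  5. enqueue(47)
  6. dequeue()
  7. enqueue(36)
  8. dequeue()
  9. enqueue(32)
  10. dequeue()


enqueue(34) -> [34]
enqueue(32) -> [34, 32]
enqueue(6) -> [34, 32, 6]
enqueue(46) -> [34, 32, 6, 46]
enqueue(47) -> [34, 32, 6, 46, 47]
dequeue()->34, [32, 6, 46, 47]
enqueue(36) -> [32, 6, 46, 47, 36]
dequeue()->32, [6, 46, 47, 36]
enqueue(32) -> [6, 46, 47, 36, 32]
dequeue()->6, [46, 47, 36, 32]

Final queue: [46, 47, 36, 32]


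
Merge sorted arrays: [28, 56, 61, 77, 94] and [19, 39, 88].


Take 19 from B
Take 28 from A
Take 39 from B
Take 56 from A
Take 61 from A
Take 77 from A
Take 88 from B

Merged: [19, 28, 39, 56, 61, 77, 88, 94]


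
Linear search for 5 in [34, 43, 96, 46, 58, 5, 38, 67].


i=0: 34!=5
i=1: 43!=5
i=2: 96!=5
i=3: 46!=5
i=4: 58!=5
i=5: 5==5 found!

Found at 5, 6 comps


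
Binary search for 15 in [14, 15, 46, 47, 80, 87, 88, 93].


Step 1: lo=0, hi=7, mid=3, val=47
Step 2: lo=0, hi=2, mid=1, val=15

Found at index 1


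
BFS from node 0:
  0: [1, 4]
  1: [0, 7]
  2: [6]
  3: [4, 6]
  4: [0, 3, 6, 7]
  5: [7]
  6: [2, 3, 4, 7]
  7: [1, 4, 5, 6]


Visit 0, enqueue [1, 4]
Visit 1, enqueue [7]
Visit 4, enqueue [3, 6]
Visit 7, enqueue [5]
Visit 3, enqueue []
Visit 6, enqueue [2]
Visit 5, enqueue []
Visit 2, enqueue []

BFS order: [0, 1, 4, 7, 3, 6, 5, 2]


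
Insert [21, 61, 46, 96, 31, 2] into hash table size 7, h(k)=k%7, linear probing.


Insert 21: h=0 -> slot 0
Insert 61: h=5 -> slot 5
Insert 46: h=4 -> slot 4
Insert 96: h=5, 1 probes -> slot 6
Insert 31: h=3 -> slot 3
Insert 2: h=2 -> slot 2

Table: [21, None, 2, 31, 46, 61, 96]


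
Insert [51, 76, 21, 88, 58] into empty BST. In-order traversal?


Insert 51: root
Insert 76: R from 51
Insert 21: L from 51
Insert 88: R from 51 -> R from 76
Insert 58: R from 51 -> L from 76

In-order: [21, 51, 58, 76, 88]


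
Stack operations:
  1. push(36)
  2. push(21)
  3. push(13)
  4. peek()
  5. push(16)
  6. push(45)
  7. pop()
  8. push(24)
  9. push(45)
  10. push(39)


push(36) -> [36]
push(21) -> [36, 21]
push(13) -> [36, 21, 13]
peek()->13
push(16) -> [36, 21, 13, 16]
push(45) -> [36, 21, 13, 16, 45]
pop()->45, [36, 21, 13, 16]
push(24) -> [36, 21, 13, 16, 24]
push(45) -> [36, 21, 13, 16, 24, 45]
push(39) -> [36, 21, 13, 16, 24, 45, 39]

Final stack: [36, 21, 13, 16, 24, 45, 39]


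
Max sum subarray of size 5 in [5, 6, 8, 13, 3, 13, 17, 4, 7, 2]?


[0:5]: 35
[1:6]: 43
[2:7]: 54
[3:8]: 50
[4:9]: 44
[5:10]: 43

Max: 54 at [2:7]


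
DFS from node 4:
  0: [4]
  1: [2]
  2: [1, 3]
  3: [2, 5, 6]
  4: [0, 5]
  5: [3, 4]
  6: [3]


Visit 4, push [5, 0]
Visit 0, push []
Visit 5, push [3]
Visit 3, push [6, 2]
Visit 2, push [1]
Visit 1, push []
Visit 6, push []

DFS order: [4, 0, 5, 3, 2, 1, 6]


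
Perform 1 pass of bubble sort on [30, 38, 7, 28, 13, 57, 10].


Initial: [30, 38, 7, 28, 13, 57, 10]
Pass 1: [30, 7, 28, 13, 38, 10, 57] (4 swaps)

After 1 pass: [30, 7, 28, 13, 38, 10, 57]


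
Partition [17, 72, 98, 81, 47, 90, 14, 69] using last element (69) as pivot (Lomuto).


Pivot: 69
  17 <= 69: advance i (no swap)
  47 <= 69: swap -> [17, 47, 98, 81, 72, 90, 14, 69]
  14 <= 69: swap -> [17, 47, 14, 81, 72, 90, 98, 69]
Place pivot at 3: [17, 47, 14, 69, 72, 90, 98, 81]

Partitioned: [17, 47, 14, 69, 72, 90, 98, 81]


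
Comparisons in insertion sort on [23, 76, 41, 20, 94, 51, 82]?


Algorithm: insertion sort
Input: [23, 76, 41, 20, 94, 51, 82]
Sorted: [20, 23, 41, 51, 76, 82, 94]

12


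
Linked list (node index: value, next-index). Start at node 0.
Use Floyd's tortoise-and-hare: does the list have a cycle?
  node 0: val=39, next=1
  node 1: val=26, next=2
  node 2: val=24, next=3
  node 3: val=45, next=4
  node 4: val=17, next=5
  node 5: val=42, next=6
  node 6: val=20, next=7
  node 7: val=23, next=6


Floyd's tortoise (slow, +1) and hare (fast, +2):
  init: slow=0, fast=0
  step 1: slow=1, fast=2
  step 2: slow=2, fast=4
  step 3: slow=3, fast=6
  step 4: slow=4, fast=6
  step 5: slow=5, fast=6
  step 6: slow=6, fast=6
  slow == fast at node 6: cycle detected

Cycle: yes


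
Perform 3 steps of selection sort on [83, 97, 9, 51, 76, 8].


Initial: [83, 97, 9, 51, 76, 8]
Step 1: min=8 at 5
  Swap: [8, 97, 9, 51, 76, 83]
Step 2: min=9 at 2
  Swap: [8, 9, 97, 51, 76, 83]
Step 3: min=51 at 3
  Swap: [8, 9, 51, 97, 76, 83]

After 3 steps: [8, 9, 51, 97, 76, 83]


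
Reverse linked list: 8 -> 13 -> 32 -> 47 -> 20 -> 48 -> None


Step 1: curr=8, set curr.next=prev(None) | reversed so far: 8
Step 2: curr=13, set curr.next=prev(8) | reversed so far: 13 -> 8
Step 3: curr=32, set curr.next=prev(13) | reversed so far: 32 -> 13 -> 8
Step 4: curr=47, set curr.next=prev(32) | reversed so far: 47 -> 32 -> 13 -> 8
Step 5: curr=20, set curr.next=prev(47) | reversed so far: 20 -> 47 -> 32 -> 13 -> 8
Step 6: curr=48, set curr.next=prev(20) | reversed so far: 48 -> 20 -> 47 -> 32 -> 13 -> 8

48 -> 20 -> 47 -> 32 -> 13 -> 8 -> None


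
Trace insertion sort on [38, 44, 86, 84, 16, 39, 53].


Initial: [38, 44, 86, 84, 16, 39, 53]
Insert 44: [38, 44, 86, 84, 16, 39, 53]
Insert 86: [38, 44, 86, 84, 16, 39, 53]
Insert 84: [38, 44, 84, 86, 16, 39, 53]
Insert 16: [16, 38, 44, 84, 86, 39, 53]
Insert 39: [16, 38, 39, 44, 84, 86, 53]
Insert 53: [16, 38, 39, 44, 53, 84, 86]

Sorted: [16, 38, 39, 44, 53, 84, 86]


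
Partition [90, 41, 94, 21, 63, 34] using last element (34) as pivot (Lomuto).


Pivot: 34
  21 <= 34: swap -> [21, 41, 94, 90, 63, 34]
Place pivot at 1: [21, 34, 94, 90, 63, 41]

Partitioned: [21, 34, 94, 90, 63, 41]


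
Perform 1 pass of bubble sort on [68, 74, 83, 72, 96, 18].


Initial: [68, 74, 83, 72, 96, 18]
Pass 1: [68, 74, 72, 83, 18, 96] (2 swaps)

After 1 pass: [68, 74, 72, 83, 18, 96]


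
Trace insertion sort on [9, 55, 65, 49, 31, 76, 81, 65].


Initial: [9, 55, 65, 49, 31, 76, 81, 65]
Insert 55: [9, 55, 65, 49, 31, 76, 81, 65]
Insert 65: [9, 55, 65, 49, 31, 76, 81, 65]
Insert 49: [9, 49, 55, 65, 31, 76, 81, 65]
Insert 31: [9, 31, 49, 55, 65, 76, 81, 65]
Insert 76: [9, 31, 49, 55, 65, 76, 81, 65]
Insert 81: [9, 31, 49, 55, 65, 76, 81, 65]
Insert 65: [9, 31, 49, 55, 65, 65, 76, 81]

Sorted: [9, 31, 49, 55, 65, 65, 76, 81]


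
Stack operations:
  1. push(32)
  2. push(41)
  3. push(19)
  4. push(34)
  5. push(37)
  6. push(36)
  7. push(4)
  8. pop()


push(32) -> [32]
push(41) -> [32, 41]
push(19) -> [32, 41, 19]
push(34) -> [32, 41, 19, 34]
push(37) -> [32, 41, 19, 34, 37]
push(36) -> [32, 41, 19, 34, 37, 36]
push(4) -> [32, 41, 19, 34, 37, 36, 4]
pop()->4, [32, 41, 19, 34, 37, 36]

Final stack: [32, 41, 19, 34, 37, 36]


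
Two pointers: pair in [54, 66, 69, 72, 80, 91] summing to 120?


lo=0(54)+hi=5(91)=145
lo=0(54)+hi=4(80)=134
lo=0(54)+hi=3(72)=126
lo=0(54)+hi=2(69)=123
lo=0(54)+hi=1(66)=120

Yes: 54+66=120


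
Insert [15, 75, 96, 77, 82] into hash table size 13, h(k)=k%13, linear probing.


Insert 15: h=2 -> slot 2
Insert 75: h=10 -> slot 10
Insert 96: h=5 -> slot 5
Insert 77: h=12 -> slot 12
Insert 82: h=4 -> slot 4

Table: [None, None, 15, None, 82, 96, None, None, None, None, 75, None, 77]


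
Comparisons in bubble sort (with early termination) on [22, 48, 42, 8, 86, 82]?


Algorithm: bubble sort (with early termination)
Input: [22, 48, 42, 8, 86, 82]
Sorted: [8, 22, 42, 48, 82, 86]

14


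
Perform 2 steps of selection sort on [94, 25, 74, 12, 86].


Initial: [94, 25, 74, 12, 86]
Step 1: min=12 at 3
  Swap: [12, 25, 74, 94, 86]
Step 2: min=25 at 1
  Swap: [12, 25, 74, 94, 86]

After 2 steps: [12, 25, 74, 94, 86]


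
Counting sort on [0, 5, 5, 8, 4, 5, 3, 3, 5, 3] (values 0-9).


Input: [0, 5, 5, 8, 4, 5, 3, 3, 5, 3]
Counts: [1, 0, 0, 3, 1, 4, 0, 0, 1, 0]

Sorted: [0, 3, 3, 3, 4, 5, 5, 5, 5, 8]


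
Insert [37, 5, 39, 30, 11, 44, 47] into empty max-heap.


Insert 37: [37]
Insert 5: [37, 5]
Insert 39: [39, 5, 37]
Insert 30: [39, 30, 37, 5]
Insert 11: [39, 30, 37, 5, 11]
Insert 44: [44, 30, 39, 5, 11, 37]
Insert 47: [47, 30, 44, 5, 11, 37, 39]

Final heap: [47, 30, 44, 5, 11, 37, 39]


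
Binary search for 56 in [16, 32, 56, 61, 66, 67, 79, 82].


Step 1: lo=0, hi=7, mid=3, val=61
Step 2: lo=0, hi=2, mid=1, val=32
Step 3: lo=2, hi=2, mid=2, val=56

Found at index 2


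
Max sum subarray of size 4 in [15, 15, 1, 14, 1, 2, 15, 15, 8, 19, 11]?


[0:4]: 45
[1:5]: 31
[2:6]: 18
[3:7]: 32
[4:8]: 33
[5:9]: 40
[6:10]: 57
[7:11]: 53

Max: 57 at [6:10]


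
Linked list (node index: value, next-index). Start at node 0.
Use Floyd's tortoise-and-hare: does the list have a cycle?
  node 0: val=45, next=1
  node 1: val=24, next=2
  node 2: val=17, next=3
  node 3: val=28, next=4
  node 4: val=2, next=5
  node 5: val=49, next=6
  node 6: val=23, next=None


Floyd's tortoise (slow, +1) and hare (fast, +2):
  init: slow=0, fast=0
  step 1: slow=1, fast=2
  step 2: slow=2, fast=4
  step 3: slow=3, fast=6
  step 4: fast -> None, no cycle

Cycle: no


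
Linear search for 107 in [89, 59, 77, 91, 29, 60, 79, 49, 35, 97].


i=0: 89!=107
i=1: 59!=107
i=2: 77!=107
i=3: 91!=107
i=4: 29!=107
i=5: 60!=107
i=6: 79!=107
i=7: 49!=107
i=8: 35!=107
i=9: 97!=107

Not found, 10 comps
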